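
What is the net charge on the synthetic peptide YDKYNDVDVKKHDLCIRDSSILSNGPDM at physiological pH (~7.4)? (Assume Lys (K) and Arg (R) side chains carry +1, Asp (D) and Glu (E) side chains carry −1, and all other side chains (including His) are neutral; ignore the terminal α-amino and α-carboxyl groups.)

-2

Positive (K, R): K3, K10, K11, R17 → +4.
Negative (D, E): D2, D6, D8, D13, D18, D27 → −6.
Net charge = (+4) + (−6) = −2.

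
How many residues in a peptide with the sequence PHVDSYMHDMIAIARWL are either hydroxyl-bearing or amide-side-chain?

2

Hydroxyl-bearing: S, T, Y. Amide-side-chain: N, Q.
Hydroxyl-bearing residues here: S5, Y6 (2).
Amide-side-chain residues here: none (0).
The two groups share no amino acid, so total = 2 + 0 = 2.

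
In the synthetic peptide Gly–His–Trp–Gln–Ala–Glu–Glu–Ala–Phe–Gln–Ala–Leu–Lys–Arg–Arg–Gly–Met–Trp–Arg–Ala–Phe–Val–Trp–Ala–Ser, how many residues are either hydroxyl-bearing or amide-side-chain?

Hydroxyl-bearing: S, T, Y. Amide-side-chain: N, Q.
Hydroxyl-bearing residues here: Ser25 (1).
Amide-side-chain residues here: Gln4, Gln10 (2).
The two groups share no amino acid, so total = 1 + 2 = 3.

3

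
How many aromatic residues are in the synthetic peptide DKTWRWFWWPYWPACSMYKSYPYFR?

The aromatic amino acids are Phe (F, benzyl), Trp (W, indole), and Tyr (Y, phenol).
Matching residues: W4, W6, F7, W8, W9, Y11, W12, Y18, Y21, Y23, F24.

11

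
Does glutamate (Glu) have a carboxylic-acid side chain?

Only D (aspartate) and E (glutamate) carry a side-chain carboxylic acid.
Glutamate is in this group.

Yes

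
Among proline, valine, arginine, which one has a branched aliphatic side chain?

Valine (V), leucine (L), and isoleucine (I) are the branched-chain amino acids.
Of the listed options, only valine belongs to this group.

valine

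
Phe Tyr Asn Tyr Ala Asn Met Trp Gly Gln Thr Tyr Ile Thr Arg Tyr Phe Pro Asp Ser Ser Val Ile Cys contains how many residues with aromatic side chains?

The aromatic amino acids are Phe (F, benzyl), Trp (W, indole), and Tyr (Y, phenol).
Matching residues: Phe1, Tyr2, Tyr4, Trp8, Tyr12, Tyr16, Phe17.

7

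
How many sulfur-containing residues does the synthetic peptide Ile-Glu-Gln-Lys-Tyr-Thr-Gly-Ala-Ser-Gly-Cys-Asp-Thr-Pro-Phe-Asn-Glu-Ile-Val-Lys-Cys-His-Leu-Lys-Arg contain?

Cysteine (C, thiol) and methionine (M, thioether) are the two sulfur-containing amino acids.
Matching residues: Cys11, Cys21.

2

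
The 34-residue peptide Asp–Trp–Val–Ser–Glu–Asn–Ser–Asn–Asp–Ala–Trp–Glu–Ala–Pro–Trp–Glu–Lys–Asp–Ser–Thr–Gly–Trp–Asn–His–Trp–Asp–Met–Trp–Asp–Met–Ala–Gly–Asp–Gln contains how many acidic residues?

9

Only D (aspartate) and E (glutamate) carry a side-chain carboxylic acid.
Matching residues: Asp1, Glu5, Asp9, Glu12, Glu16, Asp18, Asp26, Asp29, Asp33.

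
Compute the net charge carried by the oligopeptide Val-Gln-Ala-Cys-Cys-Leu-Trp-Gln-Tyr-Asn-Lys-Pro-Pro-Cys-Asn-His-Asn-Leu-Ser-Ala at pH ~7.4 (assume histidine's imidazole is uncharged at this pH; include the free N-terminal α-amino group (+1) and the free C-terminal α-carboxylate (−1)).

+1

At pH ~7.4 the Lys and Arg side chains are protonated (+1), the Asp and Glu side chains are deprotonated (−1), and with His taken as neutral all other side chains carry no charge.
Positive (K, R): Lys11 → +1.
Negative (D, E): none → −0.
The N-terminus (+1) and C-terminus (−1) cancel.
Net charge = (+1) + (−0) = +1.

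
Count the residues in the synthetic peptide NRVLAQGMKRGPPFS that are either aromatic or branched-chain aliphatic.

Aromatic: F, W, Y. Branched-chain aliphatic: I, L, V.
Aromatic residues here: F14 (1).
Branched-chain aliphatic residues here: V3, L4 (2).
The two groups share no amino acid, so total = 1 + 2 = 3.

3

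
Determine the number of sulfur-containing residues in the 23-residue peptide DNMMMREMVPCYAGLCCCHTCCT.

Only Cys (C) and Met (M) have a sulfur atom in the side chain.
Matching residues: M3, M4, M5, M8, C11, C16, C17, C18, C21, C22.

10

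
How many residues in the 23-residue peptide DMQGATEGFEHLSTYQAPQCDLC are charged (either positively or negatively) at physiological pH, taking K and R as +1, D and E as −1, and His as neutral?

Charged side chains at pH ~7.4: K, R (positive); D, E (negative).
Matching residues: D1, E7, E10, D21.

4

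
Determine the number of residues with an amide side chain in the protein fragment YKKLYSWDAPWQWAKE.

1

Asparagine (N) and glutamine (Q) have uncharged amide side chains.
Matching residues: Q12.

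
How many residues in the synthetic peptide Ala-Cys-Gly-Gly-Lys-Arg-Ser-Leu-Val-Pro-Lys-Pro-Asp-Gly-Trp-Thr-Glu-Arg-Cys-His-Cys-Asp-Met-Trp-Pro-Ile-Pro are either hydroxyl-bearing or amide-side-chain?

Hydroxyl-bearing: S, T, Y. Amide-side-chain: N, Q.
Hydroxyl-bearing residues here: Ser7, Thr16 (2).
Amide-side-chain residues here: none (0).
The two groups share no amino acid, so total = 2 + 0 = 2.

2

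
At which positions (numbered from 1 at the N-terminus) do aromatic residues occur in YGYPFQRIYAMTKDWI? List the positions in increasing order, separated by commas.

1, 3, 5, 9, 15

The aromatic amino acids are Phe (F, benzyl), Trp (W, indole), and Tyr (Y, phenol).
Matching residues: Y1, Y3, F5, Y9, W15.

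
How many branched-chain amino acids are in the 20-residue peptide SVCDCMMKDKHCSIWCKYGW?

The BCAAs are Val, Leu, and Ile — aliphatic side chains with a branch point.
Matching residues: V2, I14.

2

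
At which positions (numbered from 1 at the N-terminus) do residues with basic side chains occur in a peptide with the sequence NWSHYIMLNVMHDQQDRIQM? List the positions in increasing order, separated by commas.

4, 12, 17

Lysine (K), arginine (R), and histidine (H) have basic, nitrogen-containing side chains.
Matching residues: H4, H12, R17.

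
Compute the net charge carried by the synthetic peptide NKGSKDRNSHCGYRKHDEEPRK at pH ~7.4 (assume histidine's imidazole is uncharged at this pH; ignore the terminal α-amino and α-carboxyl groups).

At pH ~7.4 the Lys and Arg side chains are protonated (+1), the Asp and Glu side chains are deprotonated (−1), and with His taken as neutral all other side chains carry no charge.
Positive (K, R): K2, K5, R7, R14, K15, R21, K22 → +7.
Negative (D, E): D6, D17, E18, E19 → −4.
Net charge = (+7) + (−4) = +3.

+3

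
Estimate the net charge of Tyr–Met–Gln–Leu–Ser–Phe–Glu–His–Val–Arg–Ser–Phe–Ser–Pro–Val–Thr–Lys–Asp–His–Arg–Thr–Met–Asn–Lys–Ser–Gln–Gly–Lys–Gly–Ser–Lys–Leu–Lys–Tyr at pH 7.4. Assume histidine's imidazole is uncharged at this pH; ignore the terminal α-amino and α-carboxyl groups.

The side chains ionized at physiological pH are Lys/Arg (+1) and Asp/Glu (−1); with His treated as neutral, nothing else contributes.
Positive (K, R): Arg10, Lys17, Arg20, Lys24, Lys28, Lys31, Lys33 → +7.
Negative (D, E): Glu7, Asp18 → −2.
Net charge = (+7) + (−2) = +5.

+5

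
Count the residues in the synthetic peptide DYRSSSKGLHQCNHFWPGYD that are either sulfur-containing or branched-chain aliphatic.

Sulfur-containing: C, M. Branched-chain aliphatic: I, L, V.
Sulfur-containing residues here: C12 (1).
Branched-chain aliphatic residues here: L9 (1).
The two groups share no amino acid, so total = 1 + 1 = 2.

2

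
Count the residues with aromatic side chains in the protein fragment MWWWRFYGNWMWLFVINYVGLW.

F, W, and Y each carry an aromatic ring on the side chain.
Matching residues: W2, W3, W4, F6, Y7, W10, W12, F14, Y18, W22.

10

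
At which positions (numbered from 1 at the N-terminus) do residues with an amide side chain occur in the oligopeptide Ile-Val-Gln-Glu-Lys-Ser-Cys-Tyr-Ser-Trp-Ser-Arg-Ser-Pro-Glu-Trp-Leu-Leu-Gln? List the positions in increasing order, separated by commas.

Asparagine (N) and glutamine (Q) have uncharged amide side chains.
Matching residues: Gln3, Gln19.

3, 19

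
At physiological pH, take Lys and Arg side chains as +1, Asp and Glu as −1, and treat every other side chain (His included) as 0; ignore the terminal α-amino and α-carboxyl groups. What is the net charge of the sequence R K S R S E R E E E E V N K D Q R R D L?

Positive (K, R): R1, K2, R4, R7, K14, R17, R18 → +7.
Negative (D, E): E6, E8, E9, E10, E11, D15, D19 → −7.
Net charge = (+7) + (−7) = 0.

0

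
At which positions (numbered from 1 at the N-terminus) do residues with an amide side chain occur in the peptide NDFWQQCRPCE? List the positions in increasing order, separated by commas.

The amide-side-chain residues are Asn (N) and Gln (Q).
Matching residues: N1, Q5, Q6.

1, 5, 6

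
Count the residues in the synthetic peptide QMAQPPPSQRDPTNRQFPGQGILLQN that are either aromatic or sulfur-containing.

Aromatic: F, W, Y. Sulfur-containing: C, M.
Aromatic residues here: F17 (1).
Sulfur-containing residues here: M2 (1).
The two groups share no amino acid, so total = 1 + 1 = 2.

2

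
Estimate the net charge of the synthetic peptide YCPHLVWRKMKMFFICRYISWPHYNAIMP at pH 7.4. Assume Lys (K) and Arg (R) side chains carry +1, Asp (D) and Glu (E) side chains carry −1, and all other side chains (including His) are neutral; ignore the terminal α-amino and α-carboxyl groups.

Positive (K, R): R8, K9, K11, R17 → +4.
Negative (D, E): none → −0.
Net charge = (+4) + (−0) = +4.

+4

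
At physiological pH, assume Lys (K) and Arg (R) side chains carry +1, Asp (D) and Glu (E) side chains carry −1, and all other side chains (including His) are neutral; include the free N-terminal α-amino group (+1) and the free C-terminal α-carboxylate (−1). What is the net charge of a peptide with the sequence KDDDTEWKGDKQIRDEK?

Positive (K, R): K1, K8, K11, R14, K17 → +5.
Negative (D, E): D2, D3, D4, E6, D10, D15, E16 → −7.
The N-terminus (+1) and C-terminus (−1) cancel.
Net charge = (+5) + (−7) = −2.

-2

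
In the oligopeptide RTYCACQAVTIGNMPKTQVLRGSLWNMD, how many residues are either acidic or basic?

Acidic: D, E. Basic: H, K, R.
Acidic residues here: D28 (1).
Basic residues here: R1, K16, R21 (3).
The two groups share no amino acid, so total = 1 + 3 = 4.

4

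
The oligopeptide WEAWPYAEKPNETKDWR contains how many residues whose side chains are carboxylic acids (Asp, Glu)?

Matching residues: E2, E8, E12, D15.

4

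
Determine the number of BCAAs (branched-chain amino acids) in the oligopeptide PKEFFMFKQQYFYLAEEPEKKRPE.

The BCAAs are Val, Leu, and Ile — aliphatic side chains with a branch point.
Matching residues: L14.

1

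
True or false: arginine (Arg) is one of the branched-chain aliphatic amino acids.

Valine (V), leucine (L), and isoleucine (I) are the branched-chain amino acids.
Arginine is not in this group.

False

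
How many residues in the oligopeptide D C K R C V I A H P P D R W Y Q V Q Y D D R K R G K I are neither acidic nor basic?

15

Acidic: D, E. Basic: K, R, H. All other residues are neither.
Matching residues: C2, C5, V6, I7, A8, P10, P11, W14, Y15, Q16, V17, Q18, Y19, G25, I27.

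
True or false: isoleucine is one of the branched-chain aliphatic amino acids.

True

V, L, and I make up the branched-chain aliphatic group.
Isoleucine is in this group.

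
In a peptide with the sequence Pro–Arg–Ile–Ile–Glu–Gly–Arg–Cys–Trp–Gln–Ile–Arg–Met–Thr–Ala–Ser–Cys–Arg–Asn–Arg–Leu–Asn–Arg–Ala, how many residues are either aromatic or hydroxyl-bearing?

3

Aromatic: F, W, Y. Hydroxyl-bearing: S, T, Y.
Aromatic residues here: Trp9 (1).
Hydroxyl-bearing residues here: Thr14, Ser16 (2).
(Y belongs to both groups, but none appear in this sequence.) Total = 1 + 2 = 3.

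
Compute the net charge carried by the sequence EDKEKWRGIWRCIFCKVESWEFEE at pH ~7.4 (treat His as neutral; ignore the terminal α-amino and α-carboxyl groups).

Near pH 7.4, K and R contribute +1 each, D and E contribute −1 each, and every other side chain (His included, as stated) is uncharged.
Positive (K, R): K3, K5, R7, R11, K16 → +5.
Negative (D, E): E1, D2, E4, E18, E21, E23, E24 → −7.
Net charge = (+5) + (−7) = −2.

-2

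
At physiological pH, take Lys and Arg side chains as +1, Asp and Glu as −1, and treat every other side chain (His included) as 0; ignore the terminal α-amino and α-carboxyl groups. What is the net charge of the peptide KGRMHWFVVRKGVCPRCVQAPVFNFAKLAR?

+7

Positive (K, R): K1, R3, R10, K11, R16, K27, R30 → +7.
Negative (D, E): none → −0.
Net charge = (+7) + (−0) = +7.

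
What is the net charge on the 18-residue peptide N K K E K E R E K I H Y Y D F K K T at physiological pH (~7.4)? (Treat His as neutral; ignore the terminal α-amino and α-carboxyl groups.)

At pH ~7.4 the Lys and Arg side chains are protonated (+1), the Asp and Glu side chains are deprotonated (−1), and with His taken as neutral all other side chains carry no charge.
Positive (K, R): K2, K3, K5, R7, K9, K16, K17 → +7.
Negative (D, E): E4, E6, E8, D14 → −4.
Net charge = (+7) + (−4) = +3.

+3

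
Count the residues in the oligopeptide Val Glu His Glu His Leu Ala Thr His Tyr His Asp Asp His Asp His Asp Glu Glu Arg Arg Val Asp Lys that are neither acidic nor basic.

Acidic: D, E. Basic: K, R, H. All other residues are neither.
Matching residues: Val1, Leu6, Ala7, Thr8, Tyr10, Val22.

6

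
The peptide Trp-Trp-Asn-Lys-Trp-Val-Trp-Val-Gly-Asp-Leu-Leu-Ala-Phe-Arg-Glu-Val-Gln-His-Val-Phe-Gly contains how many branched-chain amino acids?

Valine (V), leucine (L), and isoleucine (I) are the branched-chain amino acids.
Matching residues: Val6, Val8, Leu11, Leu12, Val17, Val20.

6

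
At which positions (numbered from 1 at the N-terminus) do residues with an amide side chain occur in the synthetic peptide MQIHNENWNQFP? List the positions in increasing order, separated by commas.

2, 5, 7, 9, 10

Only N (asparagine) and Q (glutamine) carry a side-chain carboxamide.
Matching residues: Q2, N5, N7, N9, Q10.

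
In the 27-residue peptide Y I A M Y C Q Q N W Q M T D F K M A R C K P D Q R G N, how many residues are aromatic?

The aromatic amino acids are Phe (F, benzyl), Trp (W, indole), and Tyr (Y, phenol).
Matching residues: Y1, Y5, W10, F15.

4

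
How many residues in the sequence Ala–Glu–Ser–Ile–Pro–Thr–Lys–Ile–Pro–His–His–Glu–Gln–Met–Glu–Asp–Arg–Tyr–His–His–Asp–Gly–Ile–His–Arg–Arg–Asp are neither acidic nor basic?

Acidic: D, E. Basic: K, R, H. All other residues are neither.
Matching residues: Ala1, Ser3, Ile4, Pro5, Thr6, Ile8, Pro9, Gln13, Met14, Tyr18, Gly22, Ile23.

12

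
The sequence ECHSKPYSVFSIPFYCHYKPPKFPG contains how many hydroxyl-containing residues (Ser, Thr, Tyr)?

6

Matching residues: S4, Y7, S8, S11, Y15, Y18.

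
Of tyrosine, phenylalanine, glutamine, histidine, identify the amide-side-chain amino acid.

The amide-side-chain residues are Asn (N) and Gln (Q).
Of the listed options, only glutamine belongs to this group.

glutamine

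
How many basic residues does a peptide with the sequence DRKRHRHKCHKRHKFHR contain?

14

Lysine (K), arginine (R), and histidine (H) have basic, nitrogen-containing side chains.
Matching residues: R2, K3, R4, H5, R6, H7, K8, H10, K11, R12, H13, K14, H16, R17.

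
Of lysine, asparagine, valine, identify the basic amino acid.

K, R, and H are the three residues with basic side chains (ε-amine, guanidinium, and imidazole respectively).
Of the listed options, only lysine belongs to this group.

lysine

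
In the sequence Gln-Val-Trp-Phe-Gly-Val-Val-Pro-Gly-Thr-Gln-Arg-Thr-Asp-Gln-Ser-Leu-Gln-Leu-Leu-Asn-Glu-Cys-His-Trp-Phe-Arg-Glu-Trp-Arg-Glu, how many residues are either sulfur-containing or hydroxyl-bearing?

4

Sulfur-containing: C, M. Hydroxyl-bearing: S, T, Y.
Sulfur-containing residues here: Cys23 (1).
Hydroxyl-bearing residues here: Thr10, Thr13, Ser16 (3).
The two groups share no amino acid, so total = 1 + 3 = 4.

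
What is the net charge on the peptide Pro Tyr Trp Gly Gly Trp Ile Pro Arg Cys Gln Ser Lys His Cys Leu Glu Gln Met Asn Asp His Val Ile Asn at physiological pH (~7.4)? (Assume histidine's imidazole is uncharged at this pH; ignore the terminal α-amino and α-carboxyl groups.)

At pH ~7.4 the Lys and Arg side chains are protonated (+1), the Asp and Glu side chains are deprotonated (−1), and with His taken as neutral all other side chains carry no charge.
Positive (K, R): Arg9, Lys13 → +2.
Negative (D, E): Glu17, Asp21 → −2.
Net charge = (+2) + (−2) = 0.

0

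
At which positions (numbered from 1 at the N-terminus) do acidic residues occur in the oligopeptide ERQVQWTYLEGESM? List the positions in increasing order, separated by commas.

Only D (aspartate) and E (glutamate) carry a side-chain carboxylic acid.
Matching residues: E1, E10, E12.

1, 10, 12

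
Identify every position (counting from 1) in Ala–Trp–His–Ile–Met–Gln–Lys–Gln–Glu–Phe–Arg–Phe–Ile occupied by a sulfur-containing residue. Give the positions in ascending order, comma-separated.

Only Cys (C) and Met (M) have a sulfur atom in the side chain.
Matching residues: Met5.

5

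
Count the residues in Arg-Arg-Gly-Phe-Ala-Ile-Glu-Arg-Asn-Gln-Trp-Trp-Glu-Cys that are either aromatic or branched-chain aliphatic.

Aromatic: F, W, Y. Branched-chain aliphatic: I, L, V.
Aromatic residues here: Phe4, Trp11, Trp12 (3).
Branched-chain aliphatic residues here: Ile6 (1).
The two groups share no amino acid, so total = 3 + 1 = 4.

4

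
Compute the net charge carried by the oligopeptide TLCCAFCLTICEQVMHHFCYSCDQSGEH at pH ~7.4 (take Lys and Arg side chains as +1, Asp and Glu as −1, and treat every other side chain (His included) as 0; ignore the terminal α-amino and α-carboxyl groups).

-3

Positive (K, R): none → +0.
Negative (D, E): E12, D23, E27 → −3.
Net charge = (+0) + (−3) = −3.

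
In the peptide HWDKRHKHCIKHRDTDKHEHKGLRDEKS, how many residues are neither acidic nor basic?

7

Acidic: D, E. Basic: K, R, H. All other residues are neither.
Matching residues: W2, C9, I10, T15, G22, L23, S28.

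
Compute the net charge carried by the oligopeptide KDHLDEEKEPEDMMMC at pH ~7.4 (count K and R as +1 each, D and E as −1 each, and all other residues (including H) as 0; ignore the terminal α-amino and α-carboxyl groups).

Positive (K, R): K1, K8 → +2.
Negative (D, E): D2, D5, E6, E7, E9, E11, D12 → −7.
Net charge = (+2) + (−7) = −5.

-5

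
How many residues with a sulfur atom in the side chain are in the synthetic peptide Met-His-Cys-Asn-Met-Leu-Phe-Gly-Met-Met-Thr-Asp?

The sulfur-bearing residues are cysteine (–SH) and methionine (–S–CH₃).
Matching residues: Met1, Cys3, Met5, Met9, Met10.

5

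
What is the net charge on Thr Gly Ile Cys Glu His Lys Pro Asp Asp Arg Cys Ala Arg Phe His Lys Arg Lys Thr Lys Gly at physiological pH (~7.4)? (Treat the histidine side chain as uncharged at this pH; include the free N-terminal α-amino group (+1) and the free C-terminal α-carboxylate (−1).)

Near pH 7.4, K and R contribute +1 each, D and E contribute −1 each, and every other side chain (His included, as stated) is uncharged.
Positive (K, R): Lys7, Arg11, Arg14, Lys17, Arg18, Lys19, Lys21 → +7.
Negative (D, E): Glu5, Asp9, Asp10 → −3.
The N-terminus (+1) and C-terminus (−1) cancel.
Net charge = (+7) + (−3) = +4.

+4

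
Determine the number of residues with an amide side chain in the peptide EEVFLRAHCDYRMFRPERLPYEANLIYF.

Asparagine (N) and glutamine (Q) have uncharged amide side chains.
Matching residues: N24.

1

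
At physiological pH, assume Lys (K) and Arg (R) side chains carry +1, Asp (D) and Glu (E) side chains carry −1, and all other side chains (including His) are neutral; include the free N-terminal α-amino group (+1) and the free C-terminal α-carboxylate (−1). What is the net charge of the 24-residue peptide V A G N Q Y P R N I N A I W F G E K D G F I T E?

Positive (K, R): R8, K18 → +2.
Negative (D, E): E17, D19, E24 → −3.
The N-terminus (+1) and C-terminus (−1) cancel.
Net charge = (+2) + (−3) = −1.

-1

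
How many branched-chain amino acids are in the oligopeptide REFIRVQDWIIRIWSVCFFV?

The BCAAs are Val, Leu, and Ile — aliphatic side chains with a branch point.
Matching residues: I4, V6, I10, I11, I13, V16, V20.

7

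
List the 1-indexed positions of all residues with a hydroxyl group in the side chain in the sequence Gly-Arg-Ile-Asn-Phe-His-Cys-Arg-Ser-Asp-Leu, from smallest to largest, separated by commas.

S, T, and Y are the three residues with a side-chain hydroxyl.
Matching residues: Ser9.

9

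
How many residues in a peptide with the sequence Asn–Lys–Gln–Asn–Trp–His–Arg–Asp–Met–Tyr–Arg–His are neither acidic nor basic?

6

Acidic: D, E. Basic: K, R, H. All other residues are neither.
Matching residues: Asn1, Gln3, Asn4, Trp5, Met9, Tyr10.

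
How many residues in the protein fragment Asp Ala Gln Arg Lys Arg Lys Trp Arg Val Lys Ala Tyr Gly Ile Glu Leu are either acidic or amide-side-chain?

Acidic: D, E. Amide-side-chain: N, Q.
Acidic residues here: Asp1, Glu16 (2).
Amide-side-chain residues here: Gln3 (1).
The two groups share no amino acid, so total = 2 + 1 = 3.

3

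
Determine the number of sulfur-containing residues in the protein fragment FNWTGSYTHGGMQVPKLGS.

1

The sulfur-bearing residues are cysteine (–SH) and methionine (–S–CH₃).
Matching residues: M12.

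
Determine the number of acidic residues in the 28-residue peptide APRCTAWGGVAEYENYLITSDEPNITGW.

Only D (aspartate) and E (glutamate) carry a side-chain carboxylic acid.
Matching residues: E12, E14, D21, E22.

4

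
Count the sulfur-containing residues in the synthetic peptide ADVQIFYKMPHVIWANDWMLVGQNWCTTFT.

Only Cys (C) and Met (M) have a sulfur atom in the side chain.
Matching residues: M9, M19, C26.

3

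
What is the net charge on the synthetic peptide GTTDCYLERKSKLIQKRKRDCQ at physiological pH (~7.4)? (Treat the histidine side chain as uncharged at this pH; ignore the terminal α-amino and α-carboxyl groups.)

+4

At pH ~7.4 the Lys and Arg side chains are protonated (+1), the Asp and Glu side chains are deprotonated (−1), and with His taken as neutral all other side chains carry no charge.
Positive (K, R): R9, K10, K12, K16, R17, K18, R19 → +7.
Negative (D, E): D4, E8, D20 → −3.
Net charge = (+7) + (−3) = +4.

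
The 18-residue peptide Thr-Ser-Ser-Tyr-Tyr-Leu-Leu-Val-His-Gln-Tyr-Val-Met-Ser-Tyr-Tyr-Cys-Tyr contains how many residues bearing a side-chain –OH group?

Serine (S), threonine (T), and tyrosine (Y) each carry a hydroxyl group on the side chain.
Matching residues: Thr1, Ser2, Ser3, Tyr4, Tyr5, Tyr11, Ser14, Tyr15, Tyr16, Tyr18.

10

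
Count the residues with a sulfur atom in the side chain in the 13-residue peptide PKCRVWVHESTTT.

1

The sulfur-bearing residues are cysteine (–SH) and methionine (–S–CH₃).
Matching residues: C3.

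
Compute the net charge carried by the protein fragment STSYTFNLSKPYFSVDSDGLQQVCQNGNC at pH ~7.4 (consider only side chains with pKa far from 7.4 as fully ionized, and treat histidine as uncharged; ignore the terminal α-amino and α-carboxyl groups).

-1

Near pH 7.4, K and R contribute +1 each, D and E contribute −1 each, and every other side chain (His included, as stated) is uncharged.
Positive (K, R): K10 → +1.
Negative (D, E): D16, D18 → −2.
Net charge = (+1) + (−2) = −1.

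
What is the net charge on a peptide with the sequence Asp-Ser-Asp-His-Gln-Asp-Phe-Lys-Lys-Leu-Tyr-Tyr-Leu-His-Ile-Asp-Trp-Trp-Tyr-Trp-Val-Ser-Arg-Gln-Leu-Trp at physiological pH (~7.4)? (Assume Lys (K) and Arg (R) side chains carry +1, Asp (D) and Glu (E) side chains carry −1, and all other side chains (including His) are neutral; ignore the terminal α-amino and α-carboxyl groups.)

-1

Positive (K, R): Lys8, Lys9, Arg23 → +3.
Negative (D, E): Asp1, Asp3, Asp6, Asp16 → −4.
Net charge = (+3) + (−4) = −1.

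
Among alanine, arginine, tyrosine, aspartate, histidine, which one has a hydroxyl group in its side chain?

Serine (S), threonine (T), and tyrosine (Y) each carry a hydroxyl group on the side chain.
Of the listed options, only tyrosine belongs to this group.

tyrosine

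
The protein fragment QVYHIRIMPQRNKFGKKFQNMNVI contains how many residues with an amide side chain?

6

Asparagine (N) and glutamine (Q) have uncharged amide side chains.
Matching residues: Q1, Q10, N12, Q19, N20, N22.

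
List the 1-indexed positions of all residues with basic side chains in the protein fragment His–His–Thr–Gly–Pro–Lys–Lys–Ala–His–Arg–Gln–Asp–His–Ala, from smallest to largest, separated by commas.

1, 2, 6, 7, 9, 10, 13

The basic amino acids are Lys (K), Arg (R), and His (H).
Matching residues: His1, His2, Lys6, Lys7, His9, Arg10, His13.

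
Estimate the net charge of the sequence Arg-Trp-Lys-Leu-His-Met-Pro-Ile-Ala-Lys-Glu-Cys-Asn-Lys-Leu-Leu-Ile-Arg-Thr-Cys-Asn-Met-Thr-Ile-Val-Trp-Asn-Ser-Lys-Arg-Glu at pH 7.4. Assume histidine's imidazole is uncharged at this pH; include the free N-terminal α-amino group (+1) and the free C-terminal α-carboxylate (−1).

At pH ~7.4 the Lys and Arg side chains are protonated (+1), the Asp and Glu side chains are deprotonated (−1), and with His taken as neutral all other side chains carry no charge.
Positive (K, R): Arg1, Lys3, Lys10, Lys14, Arg18, Lys29, Arg30 → +7.
Negative (D, E): Glu11, Glu31 → −2.
The N-terminus (+1) and C-terminus (−1) cancel.
Net charge = (+7) + (−2) = +5.

+5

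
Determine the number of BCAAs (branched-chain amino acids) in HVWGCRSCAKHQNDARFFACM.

The BCAAs are Val, Leu, and Ile — aliphatic side chains with a branch point.
Matching residues: V2.

1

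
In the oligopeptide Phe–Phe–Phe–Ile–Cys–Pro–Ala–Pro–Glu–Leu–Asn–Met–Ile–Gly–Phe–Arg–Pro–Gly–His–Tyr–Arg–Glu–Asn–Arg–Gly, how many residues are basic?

4

K, R, and H are the three residues with basic side chains (ε-amine, guanidinium, and imidazole respectively).
Matching residues: Arg16, His19, Arg21, Arg24.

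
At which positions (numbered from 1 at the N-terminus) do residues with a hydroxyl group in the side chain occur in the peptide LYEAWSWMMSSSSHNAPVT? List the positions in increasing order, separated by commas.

Serine (S), threonine (T), and tyrosine (Y) each carry a hydroxyl group on the side chain.
Matching residues: Y2, S6, S10, S11, S12, S13, T19.

2, 6, 10, 11, 12, 13, 19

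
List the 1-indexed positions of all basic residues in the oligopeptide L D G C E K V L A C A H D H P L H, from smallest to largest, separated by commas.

6, 12, 14, 17

K, R, and H are the three residues with basic side chains (ε-amine, guanidinium, and imidazole respectively).
Matching residues: K6, H12, H14, H17.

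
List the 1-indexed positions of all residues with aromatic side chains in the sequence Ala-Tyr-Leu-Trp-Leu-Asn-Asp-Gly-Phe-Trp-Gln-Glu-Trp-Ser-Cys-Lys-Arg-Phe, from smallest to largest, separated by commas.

The aromatic amino acids are Phe (F, benzyl), Trp (W, indole), and Tyr (Y, phenol).
Matching residues: Tyr2, Trp4, Phe9, Trp10, Trp13, Phe18.

2, 4, 9, 10, 13, 18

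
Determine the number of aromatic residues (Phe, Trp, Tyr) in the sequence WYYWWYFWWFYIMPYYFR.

14

Matching residues: W1, Y2, Y3, W4, W5, Y6, F7, W8, W9, F10, Y11, Y15, Y16, F17.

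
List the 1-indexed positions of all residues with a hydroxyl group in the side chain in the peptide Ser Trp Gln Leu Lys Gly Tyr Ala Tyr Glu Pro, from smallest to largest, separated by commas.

Serine (S), threonine (T), and tyrosine (Y) each carry a hydroxyl group on the side chain.
Matching residues: Ser1, Tyr7, Tyr9.

1, 7, 9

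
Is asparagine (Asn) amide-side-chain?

Yes

Only N (asparagine) and Q (glutamine) carry a side-chain carboxamide.
Asparagine is in this group.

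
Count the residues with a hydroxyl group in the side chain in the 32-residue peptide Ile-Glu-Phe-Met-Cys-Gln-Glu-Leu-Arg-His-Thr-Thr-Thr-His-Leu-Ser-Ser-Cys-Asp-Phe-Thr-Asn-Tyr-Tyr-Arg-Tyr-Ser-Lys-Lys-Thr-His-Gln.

Serine (S), threonine (T), and tyrosine (Y) each carry a hydroxyl group on the side chain.
Matching residues: Thr11, Thr12, Thr13, Ser16, Ser17, Thr21, Tyr23, Tyr24, Tyr26, Ser27, Thr30.

11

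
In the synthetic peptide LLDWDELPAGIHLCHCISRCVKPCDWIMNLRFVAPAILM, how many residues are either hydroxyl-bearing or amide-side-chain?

Hydroxyl-bearing: S, T, Y. Amide-side-chain: N, Q.
Hydroxyl-bearing residues here: S18 (1).
Amide-side-chain residues here: N29 (1).
The two groups share no amino acid, so total = 1 + 1 = 2.

2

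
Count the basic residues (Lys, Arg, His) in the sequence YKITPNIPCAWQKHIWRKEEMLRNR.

7

Matching residues: K2, K13, H14, R17, K18, R23, R25.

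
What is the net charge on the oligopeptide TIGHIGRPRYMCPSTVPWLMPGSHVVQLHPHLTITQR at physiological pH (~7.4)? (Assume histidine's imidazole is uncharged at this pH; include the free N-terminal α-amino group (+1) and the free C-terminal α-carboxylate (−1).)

The side chains ionized at physiological pH are Lys/Arg (+1) and Asp/Glu (−1); with His treated as neutral, nothing else contributes.
Positive (K, R): R7, R9, R37 → +3.
Negative (D, E): none → −0.
The N-terminus (+1) and C-terminus (−1) cancel.
Net charge = (+3) + (−0) = +3.

+3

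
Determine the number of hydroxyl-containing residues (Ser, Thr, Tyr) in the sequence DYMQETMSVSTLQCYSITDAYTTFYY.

Matching residues: Y2, T6, S8, S10, T11, Y15, S16, T18, Y21, T22, T23, Y25, Y26.

13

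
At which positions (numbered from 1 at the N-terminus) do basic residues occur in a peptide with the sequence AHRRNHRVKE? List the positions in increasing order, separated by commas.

Lysine (K), arginine (R), and histidine (H) have basic, nitrogen-containing side chains.
Matching residues: H2, R3, R4, H6, R7, K9.

2, 3, 4, 6, 7, 9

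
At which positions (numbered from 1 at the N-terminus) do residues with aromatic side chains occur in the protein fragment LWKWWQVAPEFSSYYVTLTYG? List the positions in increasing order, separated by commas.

2, 4, 5, 11, 14, 15, 20

F, W, and Y each carry an aromatic ring on the side chain.
Matching residues: W2, W4, W5, F11, Y14, Y15, Y20.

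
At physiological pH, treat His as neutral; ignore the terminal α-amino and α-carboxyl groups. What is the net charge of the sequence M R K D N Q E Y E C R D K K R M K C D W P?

Near pH 7.4, K and R contribute +1 each, D and E contribute −1 each, and every other side chain (His included, as stated) is uncharged.
Positive (K, R): R2, K3, R11, K13, K14, R15, K17 → +7.
Negative (D, E): D4, E7, E9, D12, D19 → −5.
Net charge = (+7) + (−5) = +2.

+2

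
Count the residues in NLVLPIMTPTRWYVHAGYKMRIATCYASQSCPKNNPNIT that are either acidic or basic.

5

Acidic: D, E. Basic: H, K, R.
Acidic residues here: none (0).
Basic residues here: R11, H15, K19, R21, K33 (5).
The two groups share no amino acid, so total = 0 + 5 = 5.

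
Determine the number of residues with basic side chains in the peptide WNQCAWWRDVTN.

Lysine (K), arginine (R), and histidine (H) have basic, nitrogen-containing side chains.
Matching residues: R8.

1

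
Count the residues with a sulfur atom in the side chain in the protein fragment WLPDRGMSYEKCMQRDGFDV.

3

The sulfur-bearing residues are cysteine (–SH) and methionine (–S–CH₃).
Matching residues: M7, C12, M13.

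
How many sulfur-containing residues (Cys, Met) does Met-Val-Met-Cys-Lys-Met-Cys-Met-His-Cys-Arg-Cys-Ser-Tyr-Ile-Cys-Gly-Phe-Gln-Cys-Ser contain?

Matching residues: Met1, Met3, Cys4, Met6, Cys7, Met8, Cys10, Cys12, Cys16, Cys20.

10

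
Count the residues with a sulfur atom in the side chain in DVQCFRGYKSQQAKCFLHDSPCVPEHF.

Only Cys (C) and Met (M) have a sulfur atom in the side chain.
Matching residues: C4, C15, C22.

3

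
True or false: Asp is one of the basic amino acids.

K, R, and H are the three residues with basic side chains (ε-amine, guanidinium, and imidazole respectively).
Aspartate is not in this group.

False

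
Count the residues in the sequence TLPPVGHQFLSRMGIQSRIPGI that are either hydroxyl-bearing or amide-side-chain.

Hydroxyl-bearing: S, T, Y. Amide-side-chain: N, Q.
Hydroxyl-bearing residues here: T1, S11, S17 (3).
Amide-side-chain residues here: Q8, Q16 (2).
The two groups share no amino acid, so total = 3 + 2 = 5.

5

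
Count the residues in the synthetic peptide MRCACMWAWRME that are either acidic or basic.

Acidic: D, E. Basic: H, K, R.
Acidic residues here: E12 (1).
Basic residues here: R2, R10 (2).
The two groups share no amino acid, so total = 1 + 2 = 3.

3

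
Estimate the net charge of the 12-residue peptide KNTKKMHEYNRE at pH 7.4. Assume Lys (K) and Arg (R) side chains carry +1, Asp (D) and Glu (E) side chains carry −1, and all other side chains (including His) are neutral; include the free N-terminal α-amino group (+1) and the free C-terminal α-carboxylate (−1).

+2

Positive (K, R): K1, K4, K5, R11 → +4.
Negative (D, E): E8, E12 → −2.
The N-terminus (+1) and C-terminus (−1) cancel.
Net charge = (+4) + (−2) = +2.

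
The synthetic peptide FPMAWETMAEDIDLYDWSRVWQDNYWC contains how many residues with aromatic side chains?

The aromatic amino acids are Phe (F, benzyl), Trp (W, indole), and Tyr (Y, phenol).
Matching residues: F1, W5, Y15, W17, W21, Y25, W26.

7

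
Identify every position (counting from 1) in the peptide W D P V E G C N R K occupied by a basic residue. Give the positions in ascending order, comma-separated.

K, R, and H are the three residues with basic side chains (ε-amine, guanidinium, and imidazole respectively).
Matching residues: R9, K10.

9, 10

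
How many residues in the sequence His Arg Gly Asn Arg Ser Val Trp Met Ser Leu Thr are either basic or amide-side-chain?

4

Basic: H, K, R. Amide-side-chain: N, Q.
Basic residues here: His1, Arg2, Arg5 (3).
Amide-side-chain residues here: Asn4 (1).
The two groups share no amino acid, so total = 3 + 1 = 4.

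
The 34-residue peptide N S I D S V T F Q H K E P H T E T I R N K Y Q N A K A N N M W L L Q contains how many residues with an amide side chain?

8

The amide-side-chain residues are Asn (N) and Gln (Q).
Matching residues: N1, Q9, N20, Q23, N24, N28, N29, Q34.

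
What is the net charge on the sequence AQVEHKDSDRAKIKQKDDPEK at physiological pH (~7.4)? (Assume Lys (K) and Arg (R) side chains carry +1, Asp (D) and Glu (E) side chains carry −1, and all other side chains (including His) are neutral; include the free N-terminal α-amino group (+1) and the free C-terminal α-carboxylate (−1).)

0

Positive (K, R): K6, R10, K12, K14, K16, K21 → +6.
Negative (D, E): E4, D7, D9, D17, D18, E20 → −6.
The N-terminus (+1) and C-terminus (−1) cancel.
Net charge = (+6) + (−6) = 0.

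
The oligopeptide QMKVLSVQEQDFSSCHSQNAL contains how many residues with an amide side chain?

The amide-side-chain residues are Asn (N) and Gln (Q).
Matching residues: Q1, Q8, Q10, Q18, N19.

5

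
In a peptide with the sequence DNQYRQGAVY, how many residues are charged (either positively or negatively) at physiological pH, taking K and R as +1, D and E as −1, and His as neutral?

2

Charged side chains at pH ~7.4: K, R (positive); D, E (negative).
Matching residues: D1, R5.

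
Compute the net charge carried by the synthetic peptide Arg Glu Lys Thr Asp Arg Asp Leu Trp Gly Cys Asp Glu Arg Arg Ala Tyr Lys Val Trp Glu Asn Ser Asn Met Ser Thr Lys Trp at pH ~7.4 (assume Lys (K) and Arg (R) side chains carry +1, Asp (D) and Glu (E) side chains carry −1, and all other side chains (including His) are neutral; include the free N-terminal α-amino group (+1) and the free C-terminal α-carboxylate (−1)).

Positive (K, R): Arg1, Lys3, Arg6, Arg14, Arg15, Lys18, Lys28 → +7.
Negative (D, E): Glu2, Asp5, Asp7, Asp12, Glu13, Glu21 → −6.
The N-terminus (+1) and C-terminus (−1) cancel.
Net charge = (+7) + (−6) = +1.

+1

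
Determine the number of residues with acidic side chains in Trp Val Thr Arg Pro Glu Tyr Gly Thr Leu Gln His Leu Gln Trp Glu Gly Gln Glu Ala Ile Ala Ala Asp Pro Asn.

4

Aspartate (D) and glutamate (E) have carboxylic-acid side chains and are the acidic amino acids.
Matching residues: Glu6, Glu16, Glu19, Asp24.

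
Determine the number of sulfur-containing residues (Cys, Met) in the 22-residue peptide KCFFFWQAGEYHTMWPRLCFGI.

Matching residues: C2, M14, C19.

3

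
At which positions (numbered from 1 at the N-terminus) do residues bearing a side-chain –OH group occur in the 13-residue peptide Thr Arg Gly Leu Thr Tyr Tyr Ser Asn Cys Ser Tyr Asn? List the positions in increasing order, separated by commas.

The –OH-bearing residues are Ser, Thr (aliphatic alcohols), and Tyr (phenol).
Matching residues: Thr1, Thr5, Tyr6, Tyr7, Ser8, Ser11, Tyr12.

1, 5, 6, 7, 8, 11, 12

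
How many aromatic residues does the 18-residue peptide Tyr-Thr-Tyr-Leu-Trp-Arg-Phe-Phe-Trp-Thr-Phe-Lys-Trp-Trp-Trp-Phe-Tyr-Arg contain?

F, W, and Y each carry an aromatic ring on the side chain.
Matching residues: Tyr1, Tyr3, Trp5, Phe7, Phe8, Trp9, Phe11, Trp13, Trp14, Trp15, Phe16, Tyr17.

12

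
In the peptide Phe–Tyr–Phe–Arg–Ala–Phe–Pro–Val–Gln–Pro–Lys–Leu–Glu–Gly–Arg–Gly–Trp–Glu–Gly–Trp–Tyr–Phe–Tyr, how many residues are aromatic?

9

Phenylalanine (F), tryptophan (W), and tyrosine (Y) have aromatic ring side chains.
Matching residues: Phe1, Tyr2, Phe3, Phe6, Trp17, Trp20, Tyr21, Phe22, Tyr23.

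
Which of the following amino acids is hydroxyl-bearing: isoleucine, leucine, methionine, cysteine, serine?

S, T, and Y are the three residues with a side-chain hydroxyl.
Of the listed options, only serine belongs to this group.

serine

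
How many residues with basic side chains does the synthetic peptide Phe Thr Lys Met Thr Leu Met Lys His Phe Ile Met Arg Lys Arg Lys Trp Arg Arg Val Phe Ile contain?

K, R, and H are the three residues with basic side chains (ε-amine, guanidinium, and imidazole respectively).
Matching residues: Lys3, Lys8, His9, Arg13, Lys14, Arg15, Lys16, Arg18, Arg19.

9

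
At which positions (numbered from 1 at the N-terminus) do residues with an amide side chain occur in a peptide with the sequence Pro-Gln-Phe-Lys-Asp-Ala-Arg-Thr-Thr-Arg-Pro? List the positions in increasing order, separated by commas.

The amide-side-chain residues are Asn (N) and Gln (Q).
Matching residues: Gln2.

2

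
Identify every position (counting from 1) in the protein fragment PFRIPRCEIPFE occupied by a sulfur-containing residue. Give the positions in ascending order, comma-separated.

Cysteine (C, thiol) and methionine (M, thioether) are the two sulfur-containing amino acids.
Matching residues: C7.

7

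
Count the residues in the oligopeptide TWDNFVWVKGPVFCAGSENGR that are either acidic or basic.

4

Acidic: D, E. Basic: H, K, R.
Acidic residues here: D3, E18 (2).
Basic residues here: K9, R21 (2).
The two groups share no amino acid, so total = 2 + 2 = 4.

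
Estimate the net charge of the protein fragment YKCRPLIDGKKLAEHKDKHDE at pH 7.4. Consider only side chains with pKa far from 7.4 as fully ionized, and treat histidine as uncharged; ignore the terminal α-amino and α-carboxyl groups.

+1

At pH ~7.4 the Lys and Arg side chains are protonated (+1), the Asp and Glu side chains are deprotonated (−1), and with His taken as neutral all other side chains carry no charge.
Positive (K, R): K2, R4, K10, K11, K16, K18 → +6.
Negative (D, E): D8, E14, D17, D20, E21 → −5.
Net charge = (+6) + (−5) = +1.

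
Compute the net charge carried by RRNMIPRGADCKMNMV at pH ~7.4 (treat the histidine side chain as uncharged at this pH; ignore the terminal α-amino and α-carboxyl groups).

+3

Near pH 7.4, K and R contribute +1 each, D and E contribute −1 each, and every other side chain (His included, as stated) is uncharged.
Positive (K, R): R1, R2, R7, K12 → +4.
Negative (D, E): D10 → −1.
Net charge = (+4) + (−1) = +3.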